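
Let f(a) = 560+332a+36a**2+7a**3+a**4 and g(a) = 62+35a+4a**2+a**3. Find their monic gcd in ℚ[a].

By polynomial division,
  a**4+7a**3+36a**2+332a+560 = (a+3)(a**3+4a**2+35a+62) + (-11a**2+165a+374)
  a**3+4a**2+35a+62 = (-(1/11)a-19/11)(-11a**2+165a+374) + (354a+708)
  -11a**2+165a+374 = (-(11/354)a+187/354)(354a+708) + (0)
Last nonzero remainder: 354a+708. Dividing through by 354 gives the monic gcd a+2.

2+a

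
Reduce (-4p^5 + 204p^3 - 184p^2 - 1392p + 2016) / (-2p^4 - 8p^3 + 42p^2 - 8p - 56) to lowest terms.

(2p^2 - 6p - 36)/(p + 1)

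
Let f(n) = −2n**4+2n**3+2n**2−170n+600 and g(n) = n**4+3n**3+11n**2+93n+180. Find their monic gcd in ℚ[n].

Repeated division with remainder:
  −2n**4+2n**3+2n**2−170n+600 = (−2)(n**4+3n**3+11n**2+93n+180) + (8n**3+24n**2+16n+960)
  n**4+3n**3+11n**2+93n+180 = ((1/8)n)(8n**3+24n**2+16n+960) + (9n**2−27n+180)
  8n**3+24n**2+16n+960 = ((8/9)n+16/3)(9n**2−27n+180) + (0)
Last nonzero remainder: 9n**2−27n+180. Dividing through by 9 gives the monic gcd n**2−3n+20.

n**2−3n+20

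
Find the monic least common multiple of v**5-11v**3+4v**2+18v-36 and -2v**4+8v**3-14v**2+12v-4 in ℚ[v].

v**7-2v**6-10v**5+26v**4-v**3-68v**2+90v-36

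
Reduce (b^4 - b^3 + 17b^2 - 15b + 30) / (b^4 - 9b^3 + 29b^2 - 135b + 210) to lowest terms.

(b^2 - b + 2)/(b^2 - 9b + 14)

By polynomial division,
  b^4 - b^3 + 17b^2 - 15b + 30 = (b^4 - 9b^3 + 29b^2 - 135b + 210) + (8b^3 - 12b^2 + 120b - 180)
  b^4 - 9b^3 + 29b^2 - 135b + 210 = ((1/8)b - 15/16)(8b^3 - 12b^2 + 120b - 180) + ((11/4)b^2 + 165/4)
  8b^3 - 12b^2 + 120b - 180 = ((32/11)b - 48/11)((11/4)b^2 + 165/4) + (0)
Last nonzero remainder: (11/4)b^2 + 165/4. Dividing through by 11/4 gives the monic gcd b^2 + 15.
Cancel b^2 + 15 from numerator and denominator to get the reduced form.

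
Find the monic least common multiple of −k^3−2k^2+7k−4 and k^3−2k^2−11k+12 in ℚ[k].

Apply the Euclidean algorithm:
  −k^3−2k^2+7k−4 = (−1)(k^3−2k^2−11k+12) + (−4k^2−4k+8)
  k^3−2k^2−11k+12 = (−(1/4)k+3/4)(−4k^2−4k+8) + (−6k+6)
  −4k^2−4k+8 = ((2/3)k+4/3)(−6k+6) + (0)
Last nonzero remainder: −6k+6. Dividing through by −6 gives the monic gcd k−1.
Then lcm(f, g) = f·g / gcd(f, g); expanding and making the result monic gives the answer.

k^5+k^4−21k^3−13k^2+80k−48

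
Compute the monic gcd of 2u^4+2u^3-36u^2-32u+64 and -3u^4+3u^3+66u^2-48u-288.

u^3+2u^2-16u-32

Apply the Euclidean algorithm:
  2u^4+2u^3-36u^2-32u+64 = (-2/3)(-3u^4+3u^3+66u^2-48u-288) + (4u^3+8u^2-64u-128)
  -3u^4+3u^3+66u^2-48u-288 = (-(3/4)u+9/4)(4u^3+8u^2-64u-128) + (0)
Last nonzero remainder: 4u^3+8u^2-64u-128. Dividing through by 4 gives the monic gcd u^3+2u^2-16u-32.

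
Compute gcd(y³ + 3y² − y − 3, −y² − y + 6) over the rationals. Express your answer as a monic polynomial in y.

Apply the Euclidean algorithm:
  y³ + 3y² − y − 3 = (−y − 2)(−y² − y + 6) + (3y + 9)
  −y² − y + 6 = (−(1/3)y + 2/3)(3y + 9) + (0)
Last nonzero remainder: 3y + 9. Dividing through by 3 gives the monic gcd y + 3.

y + 3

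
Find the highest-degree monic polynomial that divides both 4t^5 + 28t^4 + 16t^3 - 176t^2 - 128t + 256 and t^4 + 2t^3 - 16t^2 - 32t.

t^2 + 6t + 8

Apply the Euclidean algorithm:
  4t^5 + 28t^4 + 16t^3 - 176t^2 - 128t + 256 = (4t + 20)(t^4 + 2t^3 - 16t^2 - 32t) + (40t^3 + 272t^2 + 512t + 256)
  t^4 + 2t^3 - 16t^2 - 32t = ((1/40)t - 3/25)(40t^3 + 272t^2 + 512t + 256) + ((96/25)t^2 + (576/25)t + 768/25)
  40t^3 + 272t^2 + 512t + 256 = ((125/12)t + 25/3)((96/25)t^2 + (576/25)t + 768/25) + (0)
Last nonzero remainder: (96/25)t^2 + (576/25)t + 768/25. Dividing through by 96/25 gives the monic gcd t^2 + 6t + 8.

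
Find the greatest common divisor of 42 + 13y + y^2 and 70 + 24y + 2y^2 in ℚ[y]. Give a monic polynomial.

Apply the Euclidean algorithm:
  y^2 + 13y + 42 = (1/2)(2y^2 + 24y + 70) + (y + 7)
  2y^2 + 24y + 70 = (2y + 10)(y + 7) + (0)
The last nonzero remainder y + 7 is already monic.

7 + y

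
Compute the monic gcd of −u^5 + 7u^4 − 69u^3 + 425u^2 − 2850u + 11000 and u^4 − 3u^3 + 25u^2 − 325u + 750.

u^3 + 25u − 250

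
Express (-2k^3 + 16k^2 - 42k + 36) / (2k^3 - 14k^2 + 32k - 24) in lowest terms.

Repeated division with remainder:
  -2k^3 + 16k^2 - 42k + 36 = (-1)(2k^3 - 14k^2 + 32k - 24) + (2k^2 - 10k + 12)
  2k^3 - 14k^2 + 32k - 24 = (k - 2)(2k^2 - 10k + 12) + (0)
Last nonzero remainder: 2k^2 - 10k + 12. Dividing through by 2 gives the monic gcd k^2 - 5k + 6.
Cancel k^2 - 5k + 6 from numerator and denominator to get the reduced form.

(-k + 3)/(k - 2)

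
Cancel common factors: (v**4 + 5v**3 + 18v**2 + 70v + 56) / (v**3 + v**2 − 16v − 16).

(v**2 + 14)/(v − 4)

Repeated division with remainder:
  v**4 + 5v**3 + 18v**2 + 70v + 56 = (v + 4)(v**3 + v**2 − 16v − 16) + (30v**2 + 150v + 120)
  v**3 + v**2 − 16v − 16 = ((1/30)v − 2/15)(30v**2 + 150v + 120) + (0)
Last nonzero remainder: 30v**2 + 150v + 120. Dividing through by 30 gives the monic gcd v**2 + 5v + 4.
Cancel v**2 + 5v + 4 from numerator and denominator to get the reduced form.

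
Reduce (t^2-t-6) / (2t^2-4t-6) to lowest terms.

Repeated division with remainder:
  t^2-t-6 = (1/2)(2t^2-4t-6) + (t-3)
  2t^2-4t-6 = (2t+2)(t-3) + (0)
The last nonzero remainder t-3 is already monic.
Cancel t-3 from numerator and denominator to get the reduced form.

(t+2)/(2t+2)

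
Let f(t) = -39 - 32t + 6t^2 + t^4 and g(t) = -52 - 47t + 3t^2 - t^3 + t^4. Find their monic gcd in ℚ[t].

Repeated division with remainder:
  t^4 + 6t^2 - 32t - 39 = (t^4 - t^3 + 3t^2 - 47t - 52) + (t^3 + 3t^2 + 15t + 13)
  t^4 - t^3 + 3t^2 - 47t - 52 = (t - 4)(t^3 + 3t^2 + 15t + 13) + (0)
The last nonzero remainder t^3 + 3t^2 + 15t + 13 is already monic.

13 + 15t + 3t^2 + t^3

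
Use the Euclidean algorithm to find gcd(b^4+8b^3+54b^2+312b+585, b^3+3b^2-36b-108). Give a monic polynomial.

Euclidean algorithm in ℚ[b]:
  b^4+8b^3+54b^2+312b+585 = (b+5)(b^3+3b^2-36b-108) + (75b^2+600b+1125)
  b^3+3b^2-36b-108 = ((1/75)b-1/15)(75b^2+600b+1125) + (-11b-33)
  75b^2+600b+1125 = (-(75/11)b-375/11)(-11b-33) + (0)
Last nonzero remainder: -11b-33. Dividing through by -11 gives the monic gcd b+3.

b+3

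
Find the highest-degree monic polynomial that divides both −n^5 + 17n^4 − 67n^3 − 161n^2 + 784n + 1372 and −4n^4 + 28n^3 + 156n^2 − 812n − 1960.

Euclidean algorithm in ℚ[n]:
  −n^5 + 17n^4 − 67n^3 − 161n^2 + 784n + 1372 = ((1/4)n − 5/2)(−4n^4 + 28n^3 + 156n^2 − 812n − 1960) + (−36n^3 + 432n^2 − 756n − 3528)
  −4n^4 + 28n^3 + 156n^2 − 812n − 1960 = ((1/9)n + 5/9)(−36n^3 + 432n^2 − 756n − 3528) + (0)
Last nonzero remainder: −36n^3 + 432n^2 − 756n − 3528. Dividing through by −36 gives the monic gcd n^3 − 12n^2 + 21n + 98.

n^3 − 12n^2 + 21n + 98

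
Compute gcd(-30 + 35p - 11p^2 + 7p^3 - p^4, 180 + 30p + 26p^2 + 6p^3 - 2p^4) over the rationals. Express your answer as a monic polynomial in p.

By polynomial division,
  -p^4 + 7p^3 - 11p^2 + 35p - 30 = (1/2)(-2p^4 + 6p^3 + 26p^2 + 30p + 180) + (4p^3 - 24p^2 + 20p - 120)
  -2p^4 + 6p^3 + 26p^2 + 30p + 180 = (-(1/2)p - 3/2)(4p^3 - 24p^2 + 20p - 120) + (0)
Last nonzero remainder: 4p^3 - 24p^2 + 20p - 120. Dividing through by 4 gives the monic gcd p^3 - 6p^2 + 5p - 30.

-30 + 5p - 6p^2 + p^3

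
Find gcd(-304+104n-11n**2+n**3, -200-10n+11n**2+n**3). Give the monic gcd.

Repeated division with remainder:
  n**3-11n**2+104n-304 = (n**3+11n**2-10n-200) + (-22n**2+114n-104)
  n**3+11n**2-10n-200 = (-(1/22)n-89/121)(-22n**2+114n-104) + ((8364/121)n-33456/121)
  -22n**2+114n-104 = (-(1331/4182)n+1573/4182)((8364/121)n-33456/121) + (0)
Last nonzero remainder: (8364/121)n-33456/121. Dividing through by 8364/121 gives the monic gcd n-4.

-4+n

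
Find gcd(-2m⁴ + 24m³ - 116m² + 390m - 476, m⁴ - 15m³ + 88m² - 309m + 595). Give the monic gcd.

Repeated division with remainder:
  -2m⁴ + 24m³ - 116m² + 390m - 476 = (-2)(m⁴ - 15m³ + 88m² - 309m + 595) + (-6m³ + 60m² - 228m + 714)
  m⁴ - 15m³ + 88m² - 309m + 595 = (-(1/6)m + 5/6)(-6m³ + 60m² - 228m + 714) + (0)
Last nonzero remainder: -6m³ + 60m² - 228m + 714. Dividing through by -6 gives the monic gcd m³ - 10m² + 38m - 119.

m³ - 10m² + 38m - 119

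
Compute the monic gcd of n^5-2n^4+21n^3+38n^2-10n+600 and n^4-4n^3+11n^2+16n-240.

Apply the Euclidean algorithm:
  n^5-2n^4+21n^3+38n^2-10n+600 = (n+2)(n^4-4n^3+11n^2+16n-240) + (18n^3+198n+1080)
  n^4-4n^3+11n^2+16n-240 = ((1/18)n-2/9)(18n^3+198n+1080) + (0)
Last nonzero remainder: 18n^3+198n+1080. Dividing through by 18 gives the monic gcd n^3+11n+60.

n^3+11n+60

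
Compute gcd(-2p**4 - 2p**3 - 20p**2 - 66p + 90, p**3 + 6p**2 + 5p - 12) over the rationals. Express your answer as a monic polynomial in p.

p**2 + 2p - 3

Euclidean algorithm in ℚ[p]:
  -2p**4 - 2p**3 - 20p**2 - 66p + 90 = (-2p + 10)(p**3 + 6p**2 + 5p - 12) + (-70p**2 - 140p + 210)
  p**3 + 6p**2 + 5p - 12 = (-(1/70)p - 2/35)(-70p**2 - 140p + 210) + (0)
Last nonzero remainder: -70p**2 - 140p + 210. Dividing through by -70 gives the monic gcd p**2 + 2p - 3.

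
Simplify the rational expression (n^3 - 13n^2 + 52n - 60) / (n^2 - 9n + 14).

(n^2 - 11n + 30)/(n - 7)

By polynomial division,
  n^3 - 13n^2 + 52n - 60 = (n - 4)(n^2 - 9n + 14) + (2n - 4)
  n^2 - 9n + 14 = ((1/2)n - 7/2)(2n - 4) + (0)
Last nonzero remainder: 2n - 4. Dividing through by 2 gives the monic gcd n - 2.
Cancel n - 2 from numerator and denominator to get the reduced form.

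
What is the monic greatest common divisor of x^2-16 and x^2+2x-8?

x+4

Euclidean algorithm in ℚ[x]:
  x^2-16 = (x^2+2x-8) + (-2x-8)
  x^2+2x-8 = (-(1/2)x+1)(-2x-8) + (0)
Last nonzero remainder: -2x-8. Dividing through by -2 gives the monic gcd x+4.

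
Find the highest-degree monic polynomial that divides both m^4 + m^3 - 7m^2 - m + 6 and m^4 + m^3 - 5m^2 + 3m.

m^2 + 2m - 3

Repeated division with remainder:
  m^4 + m^3 - 7m^2 - m + 6 = (m^4 + m^3 - 5m^2 + 3m) + (-2m^2 - 4m + 6)
  m^4 + m^3 - 5m^2 + 3m = (-(1/2)m^2 + (1/2)m)(-2m^2 - 4m + 6) + (0)
Last nonzero remainder: -2m^2 - 4m + 6. Dividing through by -2 gives the monic gcd m^2 + 2m - 3.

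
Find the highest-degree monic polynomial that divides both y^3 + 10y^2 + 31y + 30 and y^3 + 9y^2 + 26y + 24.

y^2 + 5y + 6

Apply the Euclidean algorithm:
  y^3 + 10y^2 + 31y + 30 = (y^3 + 9y^2 + 26y + 24) + (y^2 + 5y + 6)
  y^3 + 9y^2 + 26y + 24 = (y + 4)(y^2 + 5y + 6) + (0)
The last nonzero remainder y^2 + 5y + 6 is already monic.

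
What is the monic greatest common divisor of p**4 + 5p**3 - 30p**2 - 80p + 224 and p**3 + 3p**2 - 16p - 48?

Euclidean algorithm in ℚ[p]:
  p**4 + 5p**3 - 30p**2 - 80p + 224 = (p + 2)(p**3 + 3p**2 - 16p - 48) + (-20p**2 + 320)
  p**3 + 3p**2 - 16p - 48 = (-(1/20)p - 3/20)(-20p**2 + 320) + (0)
Last nonzero remainder: -20p**2 + 320. Dividing through by -20 gives the monic gcd p**2 - 16.

p**2 - 16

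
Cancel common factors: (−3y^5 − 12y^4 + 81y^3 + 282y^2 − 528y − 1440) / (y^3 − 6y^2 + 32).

Repeated division with remainder:
  −3y^5 − 12y^4 + 81y^3 + 282y^2 − 528y − 1440 = (−3y^2 − 30y − 99)(y^3 − 6y^2 + 32) + (−216y^2 + 432y + 1728)
  y^3 − 6y^2 + 32 = (−(1/216)y + 1/54)(−216y^2 + 432y + 1728) + (0)
Last nonzero remainder: −216y^2 + 432y + 1728. Dividing through by −216 gives the monic gcd y^2 − 2y − 8.
Cancel y^2 − 2y − 8 from numerator and denominator to get the reduced form.

(−3y^3 − 18y^2 + 21y + 180)/(y − 4)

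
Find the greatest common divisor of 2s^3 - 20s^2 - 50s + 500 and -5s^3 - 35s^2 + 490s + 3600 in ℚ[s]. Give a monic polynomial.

s - 10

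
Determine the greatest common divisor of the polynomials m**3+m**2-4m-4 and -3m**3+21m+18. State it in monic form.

m**2+3m+2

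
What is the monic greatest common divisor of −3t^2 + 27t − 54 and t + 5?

1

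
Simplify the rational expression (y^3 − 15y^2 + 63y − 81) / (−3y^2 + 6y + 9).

(−y^2 + 12y − 27)/(3y + 3)

By polynomial division,
  y^3 − 15y^2 + 63y − 81 = (−(1/3)y + 13/3)(−3y^2 + 6y + 9) + (40y − 120)
  −3y^2 + 6y + 9 = (−(3/40)y − 3/40)(40y − 120) + (0)
Last nonzero remainder: 40y − 120. Dividing through by 40 gives the monic gcd y − 3.
Cancel y − 3 from numerator and denominator to get the reduced form.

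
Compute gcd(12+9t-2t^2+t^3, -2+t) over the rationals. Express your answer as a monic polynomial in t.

1

Repeated division with remainder:
  t^3-2t^2+9t+12 = (t^2+9)(t-2) + (30)
  t-2 = ((1/30)t-1/15)(30) + (0)
The last nonzero remainder is the constant 30, so the polynomials are coprime and gcd = 1.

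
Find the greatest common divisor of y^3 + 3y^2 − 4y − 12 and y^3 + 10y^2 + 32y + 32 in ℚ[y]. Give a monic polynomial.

Euclidean algorithm in ℚ[y]:
  y^3 + 3y^2 − 4y − 12 = (y^3 + 10y^2 + 32y + 32) + (−7y^2 − 36y − 44)
  y^3 + 10y^2 + 32y + 32 = (−(1/7)y − 34/49)(−7y^2 − 36y − 44) + ((36/49)y + 72/49)
  −7y^2 − 36y − 44 = (−(343/36)y − 539/18)((36/49)y + 72/49) + (0)
Last nonzero remainder: (36/49)y + 72/49. Dividing through by 36/49 gives the monic gcd y + 2.

y + 2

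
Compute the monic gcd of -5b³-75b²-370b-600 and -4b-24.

b+6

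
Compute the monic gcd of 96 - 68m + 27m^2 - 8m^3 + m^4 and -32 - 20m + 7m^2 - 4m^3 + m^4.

By polynomial division,
  m^4 - 8m^3 + 27m^2 - 68m + 96 = (m^4 - 4m^3 + 7m^2 - 20m - 32) + (-4m^3 + 20m^2 - 48m + 128)
  m^4 - 4m^3 + 7m^2 - 20m - 32 = (-(1/4)m - 1/4)(-4m^3 + 20m^2 - 48m + 128) + (0)
Last nonzero remainder: -4m^3 + 20m^2 - 48m + 128. Dividing through by -4 gives the monic gcd m^3 - 5m^2 + 12m - 32.

-32 + 12m - 5m^2 + m^3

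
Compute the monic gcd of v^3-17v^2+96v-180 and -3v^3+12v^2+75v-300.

v-5

Euclidean algorithm in ℚ[v]:
  v^3-17v^2+96v-180 = (-1/3)(-3v^3+12v^2+75v-300) + (-13v^2+121v-280)
  -3v^3+12v^2+75v-300 = ((3/13)v+207/169)(-13v^2+121v-280) + (-(1452/169)v+7260/169)
  -13v^2+121v-280 = ((2197/1452)v-2366/363)(-(1452/169)v+7260/169) + (0)
Last nonzero remainder: -(1452/169)v+7260/169. Dividing through by -1452/169 gives the monic gcd v-5.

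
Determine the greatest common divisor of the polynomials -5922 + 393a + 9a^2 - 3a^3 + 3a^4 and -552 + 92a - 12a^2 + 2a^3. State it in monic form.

-6 + a

Euclidean algorithm in ℚ[a]:
  3a^4 - 3a^3 + 9a^2 + 393a - 5922 = ((3/2)a + 15/2)(2a^3 - 12a^2 + 92a - 552) + (-39a^2 + 531a - 1782)
  2a^3 - 12a^2 + 92a - 552 = (-(2/39)a - 66/169)(-39a^2 + 531a - 1782) + ((35150/169)a - 210900/169)
  -39a^2 + 531a - 1782 = (-(6591/35150)a + 50193/35150)((35150/169)a - 210900/169) + (0)
Last nonzero remainder: (35150/169)a - 210900/169. Dividing through by 35150/169 gives the monic gcd a - 6.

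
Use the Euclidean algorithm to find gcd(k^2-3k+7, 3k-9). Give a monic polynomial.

1

By polynomial division,
  k^2-3k+7 = ((1/3)k)(3k-9) + (7)
  3k-9 = ((3/7)k-9/7)(7) + (0)
The last nonzero remainder is the constant 7, so the polynomials are coprime and gcd = 1.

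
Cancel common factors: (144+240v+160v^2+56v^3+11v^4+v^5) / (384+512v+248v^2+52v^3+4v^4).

(24+20v+6v^2+v^3)/(64+32v+4v^2)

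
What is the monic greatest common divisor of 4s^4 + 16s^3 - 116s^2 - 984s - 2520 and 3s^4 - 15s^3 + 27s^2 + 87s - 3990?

s^2 - 2s - 35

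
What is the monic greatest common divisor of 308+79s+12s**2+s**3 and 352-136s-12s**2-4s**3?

44+5s+s**2

Euclidean algorithm in ℚ[s]:
  s**3+12s**2+79s+308 = (-1/4)(-4s**3-12s**2-136s+352) + (9s**2+45s+396)
  -4s**3-12s**2-136s+352 = (-(4/9)s+8/9)(9s**2+45s+396) + (0)
Last nonzero remainder: 9s**2+45s+396. Dividing through by 9 gives the monic gcd s**2+5s+44.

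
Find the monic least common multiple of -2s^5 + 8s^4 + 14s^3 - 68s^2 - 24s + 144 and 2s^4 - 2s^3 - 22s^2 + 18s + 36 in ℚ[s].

By polynomial division,
  -2s^5 + 8s^4 + 14s^3 - 68s^2 - 24s + 144 = (-s + 3)(2s^4 - 2s^3 - 22s^2 + 18s + 36) + (-2s^3 + 16s^2 - 42s + 36)
  2s^4 - 2s^3 - 22s^2 + 18s + 36 = (-s - 7)(-2s^3 + 16s^2 - 42s + 36) + (48s^2 - 240s + 288)
  -2s^3 + 16s^2 - 42s + 36 = (-(1/24)s + 1/8)(48s^2 - 240s + 288) + (0)
Last nonzero remainder: 48s^2 - 240s + 288. Dividing through by 48 gives the monic gcd s^2 - 5s + 6.
Then lcm(f, g) = f·g / gcd(f, g); expanding and making the result monic gives the answer.

s^7 - 20s^5 - 6s^4 + 127s^3 + 78s^2 - 252s - 216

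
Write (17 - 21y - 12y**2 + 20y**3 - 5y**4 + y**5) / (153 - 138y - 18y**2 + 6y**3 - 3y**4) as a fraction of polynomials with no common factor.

(1 - y**2)/(9 + 3y)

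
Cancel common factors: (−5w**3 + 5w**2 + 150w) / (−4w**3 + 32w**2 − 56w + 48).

By polynomial division,
  −5w**3 + 5w**2 + 150w = (5/4)(−4w**3 + 32w**2 − 56w + 48) + (−35w**2 + 220w − 60)
  −4w**3 + 32w**2 − 56w + 48 = ((4/35)w − 48/245)(−35w**2 + 220w − 60) + (−(296/49)w + 1776/49)
  −35w**2 + 220w − 60 = ((1715/296)w − 245/148)(−(296/49)w + 1776/49) + (0)
Last nonzero remainder: −(296/49)w + 1776/49. Dividing through by −296/49 gives the monic gcd w − 6.
Cancel w − 6 from numerator and denominator to get the reduced form.

(5w**2 + 25w)/(4w**2 − 8w + 8)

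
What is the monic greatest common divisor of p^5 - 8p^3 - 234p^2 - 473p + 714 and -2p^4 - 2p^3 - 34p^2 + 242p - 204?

Apply the Euclidean algorithm:
  p^5 - 8p^3 - 234p^2 - 473p + 714 = (-(1/2)p + 1/2)(-2p^4 - 2p^3 - 34p^2 + 242p - 204) + (-24p^3 - 96p^2 - 696p + 816)
  -2p^4 - 2p^3 - 34p^2 + 242p - 204 = ((1/12)p - 1/4)(-24p^3 - 96p^2 - 696p + 816) + (0)
Last nonzero remainder: -24p^3 - 96p^2 - 696p + 816. Dividing through by -24 gives the monic gcd p^3 + 4p^2 + 29p - 34.

p^3 + 4p^2 + 29p - 34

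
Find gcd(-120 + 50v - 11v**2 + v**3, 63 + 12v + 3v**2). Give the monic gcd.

Repeated division with remainder:
  v**3 - 11v**2 + 50v - 120 = ((1/3)v - 5)(3v**2 + 12v + 63) + (89v + 195)
  3v**2 + 12v + 63 = ((3/89)v + 483/7921)(89v + 195) + (404838/7921)
  89v + 195 = ((704969/404838)v + 514865/134946)(404838/7921) + (0)
The last nonzero remainder is the constant 404838/7921, so the polynomials are coprime and gcd = 1.

1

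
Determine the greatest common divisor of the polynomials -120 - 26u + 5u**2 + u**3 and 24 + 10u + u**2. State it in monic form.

24 + 10u + u**2

Apply the Euclidean algorithm:
  u**3 + 5u**2 - 26u - 120 = (u - 5)(u**2 + 10u + 24) + (0)
The last nonzero remainder u**2 + 10u + 24 is already monic.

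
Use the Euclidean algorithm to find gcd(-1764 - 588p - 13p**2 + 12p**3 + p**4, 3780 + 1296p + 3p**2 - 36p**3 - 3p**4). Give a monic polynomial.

42 + 13p + p**2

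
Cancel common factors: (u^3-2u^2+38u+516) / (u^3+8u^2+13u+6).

Euclidean algorithm in ℚ[u]:
  u^3-2u^2+38u+516 = (u^3+8u^2+13u+6) + (-10u^2+25u+510)
  u^3+8u^2+13u+6 = (-(1/10)u-21/20)(-10u^2+25u+510) + ((361/4)u+1083/2)
  -10u^2+25u+510 = (-(40/361)u+340/361)((361/4)u+1083/2) + (0)
Last nonzero remainder: (361/4)u+1083/2. Dividing through by 361/4 gives the monic gcd u+6.
Cancel u+6 from numerator and denominator to get the reduced form.

(u^2-8u+86)/(u^2+2u+1)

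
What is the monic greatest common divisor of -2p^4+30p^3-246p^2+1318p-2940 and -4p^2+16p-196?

Apply the Euclidean algorithm:
  -2p^4+30p^3-246p^2+1318p-2940 = ((1/2)p^2-(11/2)p+15)(-4p^2+16p-196) + (0)
Last nonzero remainder: -4p^2+16p-196. Dividing through by -4 gives the monic gcd p^2-4p+49.

p^2-4p+49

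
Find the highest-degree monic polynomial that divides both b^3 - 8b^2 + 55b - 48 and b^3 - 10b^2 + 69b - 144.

b^2 - 7b + 48

Apply the Euclidean algorithm:
  b^3 - 8b^2 + 55b - 48 = (b^3 - 10b^2 + 69b - 144) + (2b^2 - 14b + 96)
  b^3 - 10b^2 + 69b - 144 = ((1/2)b - 3/2)(2b^2 - 14b + 96) + (0)
Last nonzero remainder: 2b^2 - 14b + 96. Dividing through by 2 gives the monic gcd b^2 - 7b + 48.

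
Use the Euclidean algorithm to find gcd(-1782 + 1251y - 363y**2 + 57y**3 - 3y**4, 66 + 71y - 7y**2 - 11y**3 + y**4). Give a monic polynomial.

33 - 14y + y**2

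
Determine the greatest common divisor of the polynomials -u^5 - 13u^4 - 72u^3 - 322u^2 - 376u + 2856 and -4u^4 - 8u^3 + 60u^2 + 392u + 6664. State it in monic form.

Apply the Euclidean algorithm:
  -u^5 - 13u^4 - 72u^3 - 322u^2 - 376u + 2856 = ((1/4)u + 11/4)(-4u^4 - 8u^3 + 60u^2 + 392u + 6664) + (-65u^3 - 585u^2 - 3120u - 15470)
  -4u^4 - 8u^3 + 60u^2 + 392u + 6664 = ((4/65)u - 28/65)(-65u^3 - 585u^2 - 3120u - 15470) + (0)
Last nonzero remainder: -65u^3 - 585u^2 - 3120u - 15470. Dividing through by -65 gives the monic gcd u^3 + 9u^2 + 48u + 238.

u^3 + 9u^2 + 48u + 238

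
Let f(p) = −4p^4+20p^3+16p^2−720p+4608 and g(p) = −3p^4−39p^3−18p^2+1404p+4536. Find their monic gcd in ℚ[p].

p^2−36

Repeated division with remainder:
  −4p^4+20p^3+16p^2−720p+4608 = (4/3)(−3p^4−39p^3−18p^2+1404p+4536) + (72p^3+40p^2−2592p−1440)
  −3p^4−39p^3−18p^2+1404p+4536 = (−(1/24)p−14/27)(72p^3+40p^2−2592p−1440) + (−(2842/27)p^2+11368/3)
  72p^3+40p^2−2592p−1440 = (−(972/1421)p−540/1421)(−(2842/27)p^2+11368/3) + (0)
Last nonzero remainder: −(2842/27)p^2+11368/3. Dividing through by −2842/27 gives the monic gcd p^2−36.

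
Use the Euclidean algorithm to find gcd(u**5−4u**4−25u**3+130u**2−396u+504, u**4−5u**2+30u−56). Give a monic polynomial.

u**3−4u**2+11u−14

Apply the Euclidean algorithm:
  u**5−4u**4−25u**3+130u**2−396u+504 = (u−4)(u**4−5u**2+30u−56) + (−20u**3+80u**2−220u+280)
  u**4−5u**2+30u−56 = (−(1/20)u−1/5)(−20u**3+80u**2−220u+280) + (0)
Last nonzero remainder: −20u**3+80u**2−220u+280. Dividing through by −20 gives the monic gcd u**3−4u**2+11u−14.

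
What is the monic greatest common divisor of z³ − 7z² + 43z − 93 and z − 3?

Apply the Euclidean algorithm:
  z³ − 7z² + 43z − 93 = (z² − 4z + 31)(z − 3) + (0)
The last nonzero remainder z − 3 is already monic.

z − 3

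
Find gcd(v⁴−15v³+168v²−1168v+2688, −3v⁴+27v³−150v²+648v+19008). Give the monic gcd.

v²−4v+96

Euclidean algorithm in ℚ[v]:
  v⁴−15v³+168v²−1168v+2688 = (−1/3)(−3v⁴+27v³−150v²+648v+19008) + (−6v³+118v²−952v+9024)
  −3v⁴+27v³−150v²+648v+19008 = ((1/2)v+16/3)(−6v³+118v²−952v+9024) + (−(910/3)v²+(3640/3)v−29120)
  −6v³+118v²−952v+9024 = ((9/455)v−141/455)(−(910/3)v²+(3640/3)v−29120) + (0)
Last nonzero remainder: −(910/3)v²+(3640/3)v−29120. Dividing through by −910/3 gives the monic gcd v²−4v+96.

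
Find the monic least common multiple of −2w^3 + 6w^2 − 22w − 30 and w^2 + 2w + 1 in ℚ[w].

By polynomial division,
  −2w^3 + 6w^2 − 22w − 30 = (−2w + 10)(w^2 + 2w + 1) + (−40w − 40)
  w^2 + 2w + 1 = (−(1/40)w − 1/40)(−40w − 40) + (0)
Last nonzero remainder: −40w − 40. Dividing through by −40 gives the monic gcd w + 1.
Then lcm(f, g) = f·g / gcd(f, g); expanding and making the result monic gives the answer.

w^4 − 2w^3 + 8w^2 + 26w + 15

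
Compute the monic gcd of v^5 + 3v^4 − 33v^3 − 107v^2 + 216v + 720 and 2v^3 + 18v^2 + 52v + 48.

v^2 + 7v + 12

By polynomial division,
  v^5 + 3v^4 − 33v^3 − 107v^2 + 216v + 720 = ((1/2)v^2 − 3v − 5/2)(2v^3 + 18v^2 + 52v + 48) + (70v^2 + 490v + 840)
  2v^3 + 18v^2 + 52v + 48 = ((1/35)v + 2/35)(70v^2 + 490v + 840) + (0)
Last nonzero remainder: 70v^2 + 490v + 840. Dividing through by 70 gives the monic gcd v^2 + 7v + 12.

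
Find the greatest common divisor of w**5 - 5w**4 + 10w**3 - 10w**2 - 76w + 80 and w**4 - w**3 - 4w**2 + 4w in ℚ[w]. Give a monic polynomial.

By polynomial division,
  w**5 - 5w**4 + 10w**3 - 10w**2 - 76w + 80 = (w - 4)(w**4 - w**3 - 4w**2 + 4w) + (10w**3 - 30w**2 - 60w + 80)
  w**4 - w**3 - 4w**2 + 4w = ((1/10)w + 1/5)(10w**3 - 30w**2 - 60w + 80) + (8w**2 + 8w - 16)
  10w**3 - 30w**2 - 60w + 80 = ((5/4)w - 5)(8w**2 + 8w - 16) + (0)
Last nonzero remainder: 8w**2 + 8w - 16. Dividing through by 8 gives the monic gcd w**2 + w - 2.

w**2 + w - 2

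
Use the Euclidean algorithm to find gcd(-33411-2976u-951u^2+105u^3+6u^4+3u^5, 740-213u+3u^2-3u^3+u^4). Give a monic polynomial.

Euclidean algorithm in ℚ[u]:
  3u^5+6u^4+105u^3-951u^2-2976u-33411 = (3u+15)(u^4-3u^3+3u^2-213u+740) + (141u^3-357u^2-2001u-44511)
  u^4-3u^3+3u^2-213u+740 = ((1/141)u-22/6627)(141u^3-357u^2-2001u-44511) + ((35358/2209)u^2+(212148/2209)u+1308246/2209)
  141u^3-357u^2-2001u-44511 = ((103823/11786)u-885809/11786)((35358/2209)u^2+(212148/2209)u+1308246/2209) + (0)
Last nonzero remainder: (35358/2209)u^2+(212148/2209)u+1308246/2209. Dividing through by 35358/2209 gives the monic gcd u^2+6u+37.

37+6u+u^2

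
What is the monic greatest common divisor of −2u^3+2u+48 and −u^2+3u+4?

1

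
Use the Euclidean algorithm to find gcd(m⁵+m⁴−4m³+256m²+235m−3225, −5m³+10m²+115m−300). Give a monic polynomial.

Euclidean algorithm in ℚ[m]:
  m⁵+m⁴−4m³+256m²+235m−3225 = (−(1/5)m²−(3/5)m−5)(−5m³+10m²+115m−300) + (315m²+630m−4725)
  −5m³+10m²+115m−300 = (−(1/63)m+4/63)(315m²+630m−4725) + (0)
Last nonzero remainder: 315m²+630m−4725. Dividing through by 315 gives the monic gcd m²+2m−15.

m²+2m−15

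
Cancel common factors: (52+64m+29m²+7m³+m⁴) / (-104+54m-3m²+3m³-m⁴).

(-4-4m-m²)/(8-6m+m²)

Repeated division with remainder:
  m⁴+7m³+29m²+64m+52 = (-1)(-m⁴+3m³-3m²+54m-104) + (10m³+26m²+118m-52)
  -m⁴+3m³-3m²+54m-104 = (-(1/10)m+14/25)(10m³+26m²+118m-52) + (-(144/25)m²-(432/25)m-1872/25)
  10m³+26m²+118m-52 = (-(125/72)m+25/36)(-(144/25)m²-(432/25)m-1872/25) + (0)
Last nonzero remainder: -(144/25)m²-(432/25)m-1872/25. Dividing through by -144/25 gives the monic gcd m²+3m+13.
Cancel m²+3m+13 from numerator and denominator to get the reduced form.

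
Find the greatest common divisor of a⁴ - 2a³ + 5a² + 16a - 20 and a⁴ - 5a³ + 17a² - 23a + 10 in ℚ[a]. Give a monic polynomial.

Repeated division with remainder:
  a⁴ - 2a³ + 5a² + 16a - 20 = (a⁴ - 5a³ + 17a² - 23a + 10) + (3a³ - 12a² + 39a - 30)
  a⁴ - 5a³ + 17a² - 23a + 10 = ((1/3)a - 1/3)(3a³ - 12a² + 39a - 30) + (0)
Last nonzero remainder: 3a³ - 12a² + 39a - 30. Dividing through by 3 gives the monic gcd a³ - 4a² + 13a - 10.

a³ - 4a² + 13a - 10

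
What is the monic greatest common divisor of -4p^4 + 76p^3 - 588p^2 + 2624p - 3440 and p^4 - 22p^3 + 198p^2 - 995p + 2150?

p^3 - 17p^2 + 113p - 430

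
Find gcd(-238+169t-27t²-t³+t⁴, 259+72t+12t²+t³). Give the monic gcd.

Apply the Euclidean algorithm:
  t⁴-t³-27t²+169t-238 = (t-13)(t³+12t²+72t+259) + (57t²+846t+3129)
  t³+12t²+72t+259 = ((1/57)t-18/361)(57t²+846t+3129) + ((21403/361)t+149821/361)
  57t²+846t+3129 = ((20577/21403)t+161367/21403)((21403/361)t+149821/361) + (0)
Last nonzero remainder: (21403/361)t+149821/361. Dividing through by 21403/361 gives the monic gcd t+7.

7+t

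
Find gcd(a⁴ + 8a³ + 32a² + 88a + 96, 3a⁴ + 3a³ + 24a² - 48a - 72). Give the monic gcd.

a² + 2a + 12

Apply the Euclidean algorithm:
  a⁴ + 8a³ + 32a² + 88a + 96 = (1/3)(3a⁴ + 3a³ + 24a² - 48a - 72) + (7a³ + 24a² + 104a + 120)
  3a⁴ + 3a³ + 24a² - 48a - 72 = ((3/7)a - 51/49)(7a³ + 24a² + 104a + 120) + ((216/49)a² + (432/49)a + 2592/49)
  7a³ + 24a² + 104a + 120 = ((343/216)a + 245/108)((216/49)a² + (432/49)a + 2592/49) + (0)
Last nonzero remainder: (216/49)a² + (432/49)a + 2592/49. Dividing through by 216/49 gives the monic gcd a² + 2a + 12.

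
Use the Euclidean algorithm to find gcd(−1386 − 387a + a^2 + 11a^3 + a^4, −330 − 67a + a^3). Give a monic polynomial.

Euclidean algorithm in ℚ[a]:
  a^4 + 11a^3 + a^2 − 387a − 1386 = (a + 11)(a^3 − 67a − 330) + (68a^2 + 680a + 2244)
  a^3 − 67a − 330 = ((1/68)a − 5/34)(68a^2 + 680a + 2244) + (0)
Last nonzero remainder: 68a^2 + 680a + 2244. Dividing through by 68 gives the monic gcd a^2 + 10a + 33.

33 + 10a + a^2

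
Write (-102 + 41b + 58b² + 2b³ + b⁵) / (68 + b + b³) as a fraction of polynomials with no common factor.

(-6 + b + 4b² + b³)/(4 + b)

Apply the Euclidean algorithm:
  b⁵ + 2b³ + 58b² + 41b - 102 = (b² + 1)(b³ + b + 68) + (-10b² + 40b - 170)
  b³ + b + 68 = (-(1/10)b - 2/5)(-10b² + 40b - 170) + (0)
Last nonzero remainder: -10b² + 40b - 170. Dividing through by -10 gives the monic gcd b² - 4b + 17.
Cancel b² - 4b + 17 from numerator and denominator to get the reduced form.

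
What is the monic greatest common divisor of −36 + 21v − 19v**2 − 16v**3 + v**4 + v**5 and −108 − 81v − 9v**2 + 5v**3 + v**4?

−36 − 15v + 2v**2 + v**3

Euclidean algorithm in ℚ[v]:
  v**5 + v**4 − 16v**3 − 19v**2 + 21v − 36 = (v − 4)(v**4 + 5v**3 − 9v**2 − 81v − 108) + (13v**3 + 26v**2 − 195v − 468)
  v**4 + 5v**3 − 9v**2 − 81v − 108 = ((1/13)v + 3/13)(13v**3 + 26v**2 − 195v − 468) + (0)
Last nonzero remainder: 13v**3 + 26v**2 − 195v − 468. Dividing through by 13 gives the monic gcd v**3 + 2v**2 − 15v − 36.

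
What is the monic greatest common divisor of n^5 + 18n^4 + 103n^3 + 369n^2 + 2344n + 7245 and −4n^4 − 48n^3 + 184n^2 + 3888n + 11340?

n^3 + 21n^2 + 143n + 315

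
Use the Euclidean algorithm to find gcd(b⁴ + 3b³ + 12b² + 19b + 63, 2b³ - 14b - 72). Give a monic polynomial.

b² + 4b + 9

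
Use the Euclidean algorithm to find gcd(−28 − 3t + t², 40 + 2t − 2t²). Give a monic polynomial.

Euclidean algorithm in ℚ[t]:
  t² − 3t − 28 = (−1/2)(−2t² + 2t + 40) + (−2t − 8)
  −2t² + 2t + 40 = (t − 5)(−2t − 8) + (0)
Last nonzero remainder: −2t − 8. Dividing through by −2 gives the monic gcd t + 4.

4 + t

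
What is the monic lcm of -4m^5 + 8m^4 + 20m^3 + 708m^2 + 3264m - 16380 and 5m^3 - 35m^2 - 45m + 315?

m^6 + m^5 - 11m^4 - 192m^3 - 1347m^2 + 1647m + 12285

By polynomial division,
  -4m^5 + 8m^4 + 20m^3 + 708m^2 + 3264m - 16380 = (-(4/5)m^2 - 4m - 156/5)(5m^3 - 35m^2 - 45m + 315) + (-312m^2 + 3120m - 6552)
  5m^3 - 35m^2 - 45m + 315 = (-(5/312)m - 5/104)(-312m^2 + 3120m - 6552) + (0)
Last nonzero remainder: -312m^2 + 3120m - 6552. Dividing through by -312 gives the monic gcd m^2 - 10m + 21.
Then lcm(f, g) = f·g / gcd(f, g); expanding and making the result monic gives the answer.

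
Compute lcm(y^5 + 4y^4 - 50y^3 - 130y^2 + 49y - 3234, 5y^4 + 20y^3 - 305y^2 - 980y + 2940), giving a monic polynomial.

y^6 + 2y^5 - 58y^4 - 30y^3 + 309y^2 - 3332y + 6468

By polynomial division,
  y^5 + 4y^4 - 50y^3 - 130y^2 + 49y - 3234 = ((1/5)y)(5y^4 + 20y^3 - 305y^2 - 980y + 2940) + (11y^3 + 66y^2 - 539y - 3234)
  5y^4 + 20y^3 - 305y^2 - 980y + 2940 = ((5/11)y - 10/11)(11y^3 + 66y^2 - 539y - 3234) + (0)
Last nonzero remainder: 11y^3 + 66y^2 - 539y - 3234. Dividing through by 11 gives the monic gcd y^3 + 6y^2 - 49y - 294.
Then lcm(f, g) = f·g / gcd(f, g); expanding and making the result monic gives the answer.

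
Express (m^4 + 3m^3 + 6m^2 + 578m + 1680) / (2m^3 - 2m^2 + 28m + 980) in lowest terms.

By polynomial division,
  m^4 + 3m^3 + 6m^2 + 578m + 1680 = ((1/2)m + 2)(2m^3 - 2m^2 + 28m + 980) + (-4m^2 + 32m - 280)
  2m^3 - 2m^2 + 28m + 980 = (-(1/2)m - 7/2)(-4m^2 + 32m - 280) + (0)
Last nonzero remainder: -4m^2 + 32m - 280. Dividing through by -4 gives the monic gcd m^2 - 8m + 70.
Cancel m^2 - 8m + 70 from numerator and denominator to get the reduced form.

(m^2 + 11m + 24)/(2m + 14)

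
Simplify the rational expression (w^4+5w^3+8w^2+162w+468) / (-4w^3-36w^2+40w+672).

(-w^3+w^2-14w-78)/(4w^2+12w-112)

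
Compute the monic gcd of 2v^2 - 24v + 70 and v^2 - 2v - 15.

v - 5

Repeated division with remainder:
  2v^2 - 24v + 70 = (2)(v^2 - 2v - 15) + (-20v + 100)
  v^2 - 2v - 15 = (-(1/20)v - 3/20)(-20v + 100) + (0)
Last nonzero remainder: -20v + 100. Dividing through by -20 gives the monic gcd v - 5.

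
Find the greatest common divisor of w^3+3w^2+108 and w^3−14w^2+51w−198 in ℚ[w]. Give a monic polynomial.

Euclidean algorithm in ℚ[w]:
  w^3+3w^2+108 = (w^3−14w^2+51w−198) + (17w^2−51w+306)
  w^3−14w^2+51w−198 = ((1/17)w−11/17)(17w^2−51w+306) + (0)
Last nonzero remainder: 17w^2−51w+306. Dividing through by 17 gives the monic gcd w^2−3w+18.

w^2−3w+18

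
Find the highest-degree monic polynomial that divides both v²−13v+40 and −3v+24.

Repeated division with remainder:
  v²−13v+40 = (−(1/3)v+5/3)(−3v+24) + (0)
Last nonzero remainder: −3v+24. Dividing through by −3 gives the monic gcd v−8.

v−8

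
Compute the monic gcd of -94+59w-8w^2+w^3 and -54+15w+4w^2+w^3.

-2+w

By polynomial division,
  w^3-8w^2+59w-94 = (w^3+4w^2+15w-54) + (-12w^2+44w-40)
  w^3+4w^2+15w-54 = (-(1/12)w-23/36)(-12w^2+44w-40) + ((358/9)w-716/9)
  -12w^2+44w-40 = (-(54/179)w+90/179)((358/9)w-716/9) + (0)
Last nonzero remainder: (358/9)w-716/9. Dividing through by 358/9 gives the monic gcd w-2.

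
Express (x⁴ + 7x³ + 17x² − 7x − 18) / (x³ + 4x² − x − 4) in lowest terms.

Euclidean algorithm in ℚ[x]:
  x⁴ + 7x³ + 17x² − 7x − 18 = (x + 3)(x³ + 4x² − x − 4) + (6x² − 6)
  x³ + 4x² − x − 4 = ((1/6)x + 2/3)(6x² − 6) + (0)
Last nonzero remainder: 6x² − 6. Dividing through by 6 gives the monic gcd x² − 1.
Cancel x² − 1 from numerator and denominator to get the reduced form.

(x² + 7x + 18)/(x + 4)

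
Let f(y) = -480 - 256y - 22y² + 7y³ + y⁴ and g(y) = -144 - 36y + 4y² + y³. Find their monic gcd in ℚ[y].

-24 - 2y + y²

By polynomial division,
  y⁴ + 7y³ - 22y² - 256y - 480 = (y + 3)(y³ + 4y² - 36y - 144) + (2y² - 4y - 48)
  y³ + 4y² - 36y - 144 = ((1/2)y + 3)(2y² - 4y - 48) + (0)
Last nonzero remainder: 2y² - 4y - 48. Dividing through by 2 gives the monic gcd y² - 2y - 24.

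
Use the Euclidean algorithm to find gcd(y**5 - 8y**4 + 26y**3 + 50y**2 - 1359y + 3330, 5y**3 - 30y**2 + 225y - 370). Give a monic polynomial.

y**2 - 4y + 37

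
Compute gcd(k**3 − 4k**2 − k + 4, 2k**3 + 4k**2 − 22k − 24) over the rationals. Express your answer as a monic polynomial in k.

k + 1

Repeated division with remainder:
  k**3 − 4k**2 − k + 4 = (1/2)(2k**3 + 4k**2 − 22k − 24) + (−6k**2 + 10k + 16)
  2k**3 + 4k**2 − 22k − 24 = (−(1/3)k − 11/9)(−6k**2 + 10k + 16) + (−(40/9)k − 40/9)
  −6k**2 + 10k + 16 = ((27/20)k − 18/5)(−(40/9)k − 40/9) + (0)
Last nonzero remainder: −(40/9)k − 40/9. Dividing through by −40/9 gives the monic gcd k + 1.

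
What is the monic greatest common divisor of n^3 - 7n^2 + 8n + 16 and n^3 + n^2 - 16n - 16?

Apply the Euclidean algorithm:
  n^3 - 7n^2 + 8n + 16 = (n^3 + n^2 - 16n - 16) + (-8n^2 + 24n + 32)
  n^3 + n^2 - 16n - 16 = (-(1/8)n - 1/2)(-8n^2 + 24n + 32) + (0)
Last nonzero remainder: -8n^2 + 24n + 32. Dividing through by -8 gives the monic gcd n^2 - 3n - 4.

n^2 - 3n - 4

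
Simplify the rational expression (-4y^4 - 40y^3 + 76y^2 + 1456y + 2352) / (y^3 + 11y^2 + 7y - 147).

(-4y^2 + 16y + 48)/(y - 3)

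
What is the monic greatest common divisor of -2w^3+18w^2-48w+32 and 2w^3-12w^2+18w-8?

Apply the Euclidean algorithm:
  -2w^3+18w^2-48w+32 = (-1)(2w^3-12w^2+18w-8) + (6w^2-30w+24)
  2w^3-12w^2+18w-8 = ((1/3)w-1/3)(6w^2-30w+24) + (0)
Last nonzero remainder: 6w^2-30w+24. Dividing through by 6 gives the monic gcd w^2-5w+4.

w^2-5w+4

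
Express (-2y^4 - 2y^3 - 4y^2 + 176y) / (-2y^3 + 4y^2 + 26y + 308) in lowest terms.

(y^2 - 4y)/(y - 7)

Apply the Euclidean algorithm:
  -2y^4 - 2y^3 - 4y^2 + 176y = (y + 3)(-2y^3 + 4y^2 + 26y + 308) + (-42y^2 - 210y - 924)
  -2y^3 + 4y^2 + 26y + 308 = ((1/21)y - 1/3)(-42y^2 - 210y - 924) + (0)
Last nonzero remainder: -42y^2 - 210y - 924. Dividing through by -42 gives the monic gcd y^2 + 5y + 22.
Cancel y^2 + 5y + 22 from numerator and denominator to get the reduced form.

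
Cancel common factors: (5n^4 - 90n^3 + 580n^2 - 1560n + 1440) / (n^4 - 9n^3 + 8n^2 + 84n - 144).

(5n - 30)/(n + 3)

By polynomial division,
  5n^4 - 90n^3 + 580n^2 - 1560n + 1440 = (5)(n^4 - 9n^3 + 8n^2 + 84n - 144) + (-45n^3 + 540n^2 - 1980n + 2160)
  n^4 - 9n^3 + 8n^2 + 84n - 144 = (-(1/45)n - 1/15)(-45n^3 + 540n^2 - 1980n + 2160) + (0)
Last nonzero remainder: -45n^3 + 540n^2 - 1980n + 2160. Dividing through by -45 gives the monic gcd n^3 - 12n^2 + 44n - 48.
Cancel n^3 - 12n^2 + 44n - 48 from numerator and denominator to get the reduced form.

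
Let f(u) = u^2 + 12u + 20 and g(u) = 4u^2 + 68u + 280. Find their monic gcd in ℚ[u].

u + 10

Euclidean algorithm in ℚ[u]:
  u^2 + 12u + 20 = (1/4)(4u^2 + 68u + 280) + (-5u - 50)
  4u^2 + 68u + 280 = (-(4/5)u - 28/5)(-5u - 50) + (0)
Last nonzero remainder: -5u - 50. Dividing through by -5 gives the monic gcd u + 10.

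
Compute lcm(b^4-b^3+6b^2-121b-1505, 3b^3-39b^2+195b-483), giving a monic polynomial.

b^6-7b^5+35b^4-180b^3-641b^2+6247b-34615

Apply the Euclidean algorithm:
  b^4-b^3+6b^2-121b-1505 = ((1/3)b+4)(3b^3-39b^2+195b-483) + (97b^2-740b+427)
  3b^3-39b^2+195b-483 = ((3/97)b-1563/9409)(97b^2-740b+427) + ((553878/9409)b-3877146/9409)
  97b^2-740b+427 = ((912673/553878)b-573949/553878)((553878/9409)b-3877146/9409) + (0)
Last nonzero remainder: (553878/9409)b-3877146/9409. Dividing through by 553878/9409 gives the monic gcd b-7.
Then lcm(f, g) = f·g / gcd(f, g); expanding and making the result monic gives the answer.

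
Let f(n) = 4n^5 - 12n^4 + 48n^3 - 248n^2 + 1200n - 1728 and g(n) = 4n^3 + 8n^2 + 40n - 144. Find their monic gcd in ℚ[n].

n^3 + 2n^2 + 10n - 36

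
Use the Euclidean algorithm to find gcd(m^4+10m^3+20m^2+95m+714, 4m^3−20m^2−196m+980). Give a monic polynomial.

Repeated division with remainder:
  m^4+10m^3+20m^2+95m+714 = ((1/4)m+15/4)(4m^3−20m^2−196m+980) + (144m^2+585m−2961)
  4m^3−20m^2−196m+980 = ((1/36)m−145/576)(144m^2+585m−2961) + ((2145/64)m+15015/64)
  144m^2+585m−2961 = ((3072/715)m−9024/715)((2145/64)m+15015/64) + (0)
Last nonzero remainder: (2145/64)m+15015/64. Dividing through by 2145/64 gives the monic gcd m+7.

m+7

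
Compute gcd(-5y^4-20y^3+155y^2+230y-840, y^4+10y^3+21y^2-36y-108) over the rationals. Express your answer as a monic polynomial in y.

Repeated division with remainder:
  -5y^4-20y^3+155y^2+230y-840 = (-5)(y^4+10y^3+21y^2-36y-108) + (30y^3+260y^2+50y-1380)
  y^4+10y^3+21y^2-36y-108 = ((1/30)y+2/45)(30y^3+260y^2+50y-1380) + ((70/9)y^2+(70/9)y-140/3)
  30y^3+260y^2+50y-1380 = ((27/7)y+207/7)((70/9)y^2+(70/9)y-140/3) + (0)
Last nonzero remainder: (70/9)y^2+(70/9)y-140/3. Dividing through by 70/9 gives the monic gcd y^2+y-6.

y^2+y-6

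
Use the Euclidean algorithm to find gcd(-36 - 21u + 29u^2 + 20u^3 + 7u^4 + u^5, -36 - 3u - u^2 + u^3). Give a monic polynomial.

9 + 3u + u^2

Repeated division with remainder:
  u^5 + 7u^4 + 20u^3 + 29u^2 - 21u - 36 = (u^2 + 8u + 31)(u^3 - u^2 - 3u - 36) + (120u^2 + 360u + 1080)
  u^3 - u^2 - 3u - 36 = ((1/120)u - 1/30)(120u^2 + 360u + 1080) + (0)
Last nonzero remainder: 120u^2 + 360u + 1080. Dividing through by 120 gives the monic gcd u^2 + 3u + 9.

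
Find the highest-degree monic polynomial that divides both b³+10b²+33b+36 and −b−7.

1

Apply the Euclidean algorithm:
  b³+10b²+33b+36 = (−b²−3b−12)(−b−7) + (−48)
  −b−7 = ((1/48)b+7/48)(−48) + (0)
The last nonzero remainder is the constant −48, so the polynomials are coprime and gcd = 1.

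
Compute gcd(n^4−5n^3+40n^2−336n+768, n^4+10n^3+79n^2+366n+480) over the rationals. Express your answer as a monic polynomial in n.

Apply the Euclidean algorithm:
  n^4−5n^3+40n^2−336n+768 = (n^4+10n^3+79n^2+366n+480) + (−15n^3−39n^2−702n+288)
  n^4+10n^3+79n^2+366n+480 = (−(1/15)n−37/75)(−15n^3−39n^2−702n+288) + ((324/25)n^2+(972/25)n+15552/25)
  −15n^3−39n^2−702n+288 = (−(125/108)n+25/54)((324/25)n^2+(972/25)n+15552/25) + (0)
Last nonzero remainder: (324/25)n^2+(972/25)n+15552/25. Dividing through by 324/25 gives the monic gcd n^2+3n+48.

n^2+3n+48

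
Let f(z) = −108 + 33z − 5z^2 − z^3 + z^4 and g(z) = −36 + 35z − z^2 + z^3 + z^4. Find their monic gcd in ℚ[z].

By polynomial division,
  z^4 − z^3 − 5z^2 + 33z − 108 = (z^4 + z^3 − z^2 + 35z − 36) + (−2z^3 − 4z^2 − 2z − 72)
  z^4 + z^3 − z^2 + 35z − 36 = (−(1/2)z + 1/2)(−2z^3 − 4z^2 − 2z − 72) + (0)
Last nonzero remainder: −2z^3 − 4z^2 − 2z − 72. Dividing through by −2 gives the monic gcd z^3 + 2z^2 + z + 36.

36 + z + 2z^2 + z^3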